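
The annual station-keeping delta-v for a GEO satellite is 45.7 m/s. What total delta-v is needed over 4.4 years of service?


dV = rate * years = 45.7 * 4.4
dV = 201.0800 m/s

201.0800 m/s


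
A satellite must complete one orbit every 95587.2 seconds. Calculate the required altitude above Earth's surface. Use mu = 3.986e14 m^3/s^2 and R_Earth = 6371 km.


T = 95587.2 s
r = (mu*T^2/(4*pi^2))^(1/3) = (3.986e14 * 95587.2^2 / (4*pi^2))^(1/3)
r = 4.5184798e+07 m = 45184.7981 km
alt = r - R_E = 45184.7981 - 6371 = 38813.7981 km

38813.7981 km


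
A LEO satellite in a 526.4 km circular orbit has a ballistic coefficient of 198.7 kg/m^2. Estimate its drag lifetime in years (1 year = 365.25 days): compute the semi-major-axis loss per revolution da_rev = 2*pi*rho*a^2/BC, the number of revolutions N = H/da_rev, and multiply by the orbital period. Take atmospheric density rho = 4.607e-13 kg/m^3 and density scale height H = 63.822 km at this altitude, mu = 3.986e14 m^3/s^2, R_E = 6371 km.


a = R_E + alt = 6897.4000 km = 6.8974e+06 m
da_rev = 2*pi*rho*a^2/BC = 2*pi*4.607e-13*(6.8974e+06)^2/198.7 = 0.693060327 m per revolution
N = H/da_rev = 63822.0000 m / 0.693060327 m = 92087.2218 revolutions
P = 2*pi*sqrt(a^3/mu) = 5700.8464 s
lifetime = N*P = 92087.2218 * 5700.8464 = 5.2497511e+08 s = 6076.1008 days
years = 6076.1008 / 365.25 = 16.6355 years

16.6355 years


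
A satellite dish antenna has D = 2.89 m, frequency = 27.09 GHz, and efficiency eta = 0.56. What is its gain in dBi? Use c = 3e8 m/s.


lambda = c/f = 3e8 / 2.709e+10 = 0.0110742 m
G = eta*(pi*D/lambda)^2 = 0.56*(pi*2.89/0.0110742)^2
G = 376408.0983 (linear)
G = 10*log10(376408.0983) = 55.7566 dBi

55.7566 dBi


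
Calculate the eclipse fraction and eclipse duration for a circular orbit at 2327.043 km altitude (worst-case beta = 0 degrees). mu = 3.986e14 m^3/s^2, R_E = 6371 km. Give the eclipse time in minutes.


r = 8698.0430 km
T = 134.5527 min
Eclipse fraction = arcsin(R_E/r)/pi = arcsin(6371.0000/8698.0430)/pi
= arcsin(0.7324636)/pi = 0.2616296
Eclipse duration = 0.2616296 * 134.5527 = 35.2030 min

35.2030 minutes


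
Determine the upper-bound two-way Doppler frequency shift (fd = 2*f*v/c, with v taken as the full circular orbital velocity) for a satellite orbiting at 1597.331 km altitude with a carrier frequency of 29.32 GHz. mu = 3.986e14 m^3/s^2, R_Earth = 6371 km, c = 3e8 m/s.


r = 7.968331e+06 m
v = sqrt(mu/r) = 7072.6956 m/s (worst-case radial velocity)
f = 29.32 GHz = 2.932e+10 Hz
fd = 2*f*v/c = 2*2.932e+10*7072.6956/3.0e+08
fd = 1.3824762e+06 Hz

1.3825e+06 Hz


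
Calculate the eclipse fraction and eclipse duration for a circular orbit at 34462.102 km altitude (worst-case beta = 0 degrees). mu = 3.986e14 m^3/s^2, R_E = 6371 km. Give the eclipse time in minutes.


r = 40833.1020 km
T = 1368.6063 min
Eclipse fraction = arcsin(R_E/r)/pi = arcsin(6371.0000/40833.1020)/pi
= arcsin(0.1560254)/pi = 0.04986816
Eclipse duration = 0.04986816 * 1368.6063 = 68.2499 min

68.2499 minutes


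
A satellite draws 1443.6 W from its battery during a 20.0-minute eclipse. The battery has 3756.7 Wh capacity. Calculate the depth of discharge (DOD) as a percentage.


E_used = P * t / 60 = 1443.6 * 20.0 / 60 = 481.2000 Wh
DOD = E_used / E_total * 100 = 481.2000 / 3756.7 * 100
DOD = 12.8091 %

12.8091 %


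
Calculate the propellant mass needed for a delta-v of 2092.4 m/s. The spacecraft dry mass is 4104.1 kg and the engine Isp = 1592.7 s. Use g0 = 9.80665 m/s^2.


ve = Isp * g0 = 1592.7 * 9.80665 = 15619.051455 m/s
mass ratio = exp(dv/ve) = exp(2092.4/15619.051455) = 1.14335235
m_prop = m_dry * (mr - 1) = 4104.1 * (1.14335235 - 1)
m_prop = 588.3324 kg

588.3324 kg


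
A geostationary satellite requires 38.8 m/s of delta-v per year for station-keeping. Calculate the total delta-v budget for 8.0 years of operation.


dV = rate * years = 38.8 * 8.0
dV = 310.4000 m/s

310.4000 m/s


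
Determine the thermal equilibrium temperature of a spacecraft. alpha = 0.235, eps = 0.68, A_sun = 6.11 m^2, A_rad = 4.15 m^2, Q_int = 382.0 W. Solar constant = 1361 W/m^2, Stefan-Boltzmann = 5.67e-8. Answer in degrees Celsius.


Numerator = alpha*S*A_sun + Q_int = 0.235*1361*6.11 + 382.0 = 2336.1919 W
Denominator = eps*sigma*A_rad = 0.68*5.67e-8*4.15 = 1.600074e-07 W/K^4
T^4 = 1.4600524e+10 K^4
T = 347.6099 K = 74.4599 C

74.4599 degrees Celsius


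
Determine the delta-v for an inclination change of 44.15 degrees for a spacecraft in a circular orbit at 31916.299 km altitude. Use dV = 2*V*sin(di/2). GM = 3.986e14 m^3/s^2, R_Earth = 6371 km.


r = 38287.2990 km = 3.8287299e+07 m
V = sqrt(mu/r) = 3226.5714 m/s
di = 44.15 deg = 0.7705629 rad
dV = 2*V*sin(di/2) = 2*3226.5714*sin(0.3852814)
dV = 2425.2198 m/s = 2.4252 km/s

2.4252 km/s


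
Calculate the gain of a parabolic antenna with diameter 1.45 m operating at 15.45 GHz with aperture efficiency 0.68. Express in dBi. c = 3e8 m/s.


lambda = c/f = 3e8 / 1.545e+10 = 0.01941748 m
G = eta*(pi*D/lambda)^2 = 0.68*(pi*1.45/0.01941748)^2
G = 37424.7683 (linear)
G = 10*log10(37424.7683) = 45.7316 dBi

45.7316 dBi


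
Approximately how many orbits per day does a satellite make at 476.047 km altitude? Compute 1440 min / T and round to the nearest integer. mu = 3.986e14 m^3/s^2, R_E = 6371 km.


r = 6.847047e+06 m
T = 2*pi*sqrt(r^3/mu) = 5638.5338 s = 93.9756 min
revs/day = 1440 / 93.9756 = 15.3231
Rounded: 15 revolutions per day

15 revolutions per day


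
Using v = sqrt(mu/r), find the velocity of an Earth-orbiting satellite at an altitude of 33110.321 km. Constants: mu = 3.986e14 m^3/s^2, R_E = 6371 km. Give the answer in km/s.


r = R_E + alt = 6371.0 + 33110.321 = 39481.3210 km = 3.9481321e+07 m
v = sqrt(mu/r) = sqrt(3.986e14 / 3.9481321e+07) = 3177.4067 m/s = 3.1774 km/s

3.1774 km/s


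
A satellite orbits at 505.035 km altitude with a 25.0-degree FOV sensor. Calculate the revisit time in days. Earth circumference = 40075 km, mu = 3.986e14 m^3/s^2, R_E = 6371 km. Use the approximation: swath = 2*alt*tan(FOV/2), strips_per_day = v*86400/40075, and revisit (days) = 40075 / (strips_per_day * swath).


swath = 2*505.035*tan(0.2181662) = 223.9271 km
v = sqrt(mu/r) = 7613.7674 m/s = 7.6138 km/s
strips/day = v*86400/40075 = 7.6138*86400/40075 = 16.4150
coverage/day = strips * swath = 16.4150 * 223.9271 = 3675.7548 km
revisit = 40075 / 3675.7548 = 10.9025 days

10.9025 days


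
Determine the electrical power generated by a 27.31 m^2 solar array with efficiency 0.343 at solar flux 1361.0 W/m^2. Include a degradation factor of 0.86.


P = area * eta * S * degradation
P = 27.31 * 0.343 * 1361.0 * 0.86
P = 10964.0851 W

10964.0851 W


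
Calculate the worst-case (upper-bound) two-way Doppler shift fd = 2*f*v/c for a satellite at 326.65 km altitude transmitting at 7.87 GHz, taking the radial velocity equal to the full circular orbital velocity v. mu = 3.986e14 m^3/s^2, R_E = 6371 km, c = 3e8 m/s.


r = 6.69765e+06 m
v = sqrt(mu/r) = 7714.4936 m/s (worst-case radial velocity)
f = 7.87 GHz = 7.87e+09 Hz
fd = 2*f*v/c = 2*7.87e+09*7714.4936/3.0e+08
fd = 404753.7639 Hz

404753.7639 Hz


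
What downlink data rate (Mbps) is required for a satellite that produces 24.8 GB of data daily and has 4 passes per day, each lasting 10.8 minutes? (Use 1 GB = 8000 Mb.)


total contact time = 4 * 10.8 * 60 = 2592.0000 s
data = 24.8 GB = 198400.0000 Mb
rate = 198400.0000 / 2592.0000 = 76.5432 Mbps

76.5432 Mbps


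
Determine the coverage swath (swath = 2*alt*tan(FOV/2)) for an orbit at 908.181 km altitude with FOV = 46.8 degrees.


FOV = 46.8 deg = 0.8168141 rad
swath = 2 * alt * tan(FOV/2) = 2 * 908.181 * tan(0.408407)
swath = 2 * 908.181 * 0.4327386
swath = 786.0100 km

786.0100 km


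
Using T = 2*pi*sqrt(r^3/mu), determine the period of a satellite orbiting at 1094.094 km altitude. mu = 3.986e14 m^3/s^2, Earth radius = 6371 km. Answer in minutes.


r = 7465.0940 km = 7.465094e+06 m
T = 2*pi*sqrt(r^3/mu) = 2*pi*sqrt(4.1601198e+20 / 3.986e14)
T = 6418.9522 s = 106.9825 min

106.9825 minutes


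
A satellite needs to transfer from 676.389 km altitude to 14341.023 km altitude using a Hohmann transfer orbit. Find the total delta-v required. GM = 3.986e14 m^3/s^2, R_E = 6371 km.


r1 = 7047.3890 km = 7.047389e+06 m
r2 = 20712.0230 km = 2.0712023e+07 m
dv1 = sqrt(mu/r1)*(sqrt(2*r2/(r1+r2)) - 1) = 1666.4057 m/s
dv2 = sqrt(mu/r2)*(1 - sqrt(2*r1/(r1+r2))) = 1260.9512 m/s
total dv = |dv1| + |dv2| = 1666.4057 + 1260.9512 = 2927.3569 m/s = 2.9274 km/s

2.9274 km/s


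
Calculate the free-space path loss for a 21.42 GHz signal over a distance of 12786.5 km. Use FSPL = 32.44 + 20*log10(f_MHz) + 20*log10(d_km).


f = 21.42 GHz = 21420.0000 MHz
d = 12786.5 km
FSPL = 32.44 + 20*log10(21420.0000) + 20*log10(12786.5)
FSPL = 32.44 + 86.6164 + 82.1350
FSPL = 201.1914 dB

201.1914 dB


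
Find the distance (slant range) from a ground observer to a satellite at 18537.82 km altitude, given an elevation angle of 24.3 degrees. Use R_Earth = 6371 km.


h = 18537.82 km, el = 24.3 deg
d = -R_E*sin(el) + sqrt((R_E*sin(el))^2 + 2*R_E*h + h^2)
d = -6371.0000*sin(0.424115) + sqrt((6371.0000*0.4115144)^2 + 2*6371.0000*18537.82 + 18537.82^2)
d = 21600.8201 km

21600.8201 km


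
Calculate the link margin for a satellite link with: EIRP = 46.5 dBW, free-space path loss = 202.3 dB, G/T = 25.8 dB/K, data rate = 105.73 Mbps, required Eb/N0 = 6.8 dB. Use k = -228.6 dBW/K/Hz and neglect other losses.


C/N0 = EIRP - FSPL + G/T - k = 46.5 - 202.3 + 25.8 - (-228.6)
C/N0 = 98.6000 dB-Hz
R_b = 105.73 Mbps = 1.0573e+08 bps -> 10*log10(R_b) = 80.2420 dB-Hz
Eb/N0 = C/N0 - 10*log10(R_b) = 98.6000 - 80.2420 = 18.3580 dB
Margin = Eb/N0 - Eb/N0_req = 18.3580 - 6.8 = 11.5580 dB (link closes)

11.5580 dB


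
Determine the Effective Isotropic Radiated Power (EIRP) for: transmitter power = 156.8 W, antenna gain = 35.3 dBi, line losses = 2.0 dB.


Pt = 156.8 W = 21.9535 dBW
EIRP = Pt_dBW + Gt - losses = 21.9535 + 35.3 - 2.0 = 55.2535 dBW

55.2535 dBW


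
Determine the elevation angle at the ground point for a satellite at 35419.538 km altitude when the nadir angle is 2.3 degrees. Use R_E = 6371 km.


r = R_E + alt = 41790.5380 km
Law of sines in the satellite / Earth-center / ground-point triangle:
  sin(nadir)/R_E = sin(90 + el)/r  =>  cos(el) = (r/R_E)*sin(nadir)
cos(el) = (41790.5380 / 6371.0000) * sin(2.3 deg) = 0.2632443
el = arccos(0.2632443) = 74.7373 deg
(Earth-central angle = 90 - nadir - el = 12.9627 deg)

74.7373 degrees


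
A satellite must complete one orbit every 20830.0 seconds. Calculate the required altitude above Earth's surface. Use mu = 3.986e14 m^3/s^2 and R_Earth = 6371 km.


T = 20830.0 s
r = (mu*T^2/(4*pi^2))^(1/3) = (3.986e14 * 20830.0^2 / (4*pi^2))^(1/3)
r = 1.6362589e+07 m = 16362.5894 km
alt = r - R_E = 16362.5894 - 6371 = 9991.5894 km

9991.5894 km


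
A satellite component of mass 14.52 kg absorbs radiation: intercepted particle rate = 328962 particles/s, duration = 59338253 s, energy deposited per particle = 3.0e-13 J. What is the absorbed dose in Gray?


Total energy deposited = rate * time * E_per
  = 328962 * 59338253 * 3.0e-13 = 5.8560 J
Dose = E_total / mass = 5.8560 / 14.52
Dose = 0.4033064 Gy

0.4033 Gy


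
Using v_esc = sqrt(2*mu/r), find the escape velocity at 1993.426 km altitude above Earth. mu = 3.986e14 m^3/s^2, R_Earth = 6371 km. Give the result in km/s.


r = 6371.0 + 1993.426 = 8364.4260 km = 8.364426e+06 m
v_esc = sqrt(2*mu/r) = sqrt(2*3.986e14 / 8.364426e+06)
v_esc = 9762.6018 m/s = 9.7626 km/s

9.7626 km/s


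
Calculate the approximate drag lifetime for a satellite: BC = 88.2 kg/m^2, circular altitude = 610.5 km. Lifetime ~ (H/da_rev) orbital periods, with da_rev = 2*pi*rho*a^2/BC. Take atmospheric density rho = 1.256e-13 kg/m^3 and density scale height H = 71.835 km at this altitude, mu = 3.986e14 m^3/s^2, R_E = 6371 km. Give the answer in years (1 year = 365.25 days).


a = R_E + alt = 6981.5000 km = 6.9815e+06 m
da_rev = 2*pi*rho*a^2/BC = 2*pi*1.256e-13*(6.9815e+06)^2/88.2 = 0.436112372 m per revolution
N = H/da_rev = 71835.0000 m / 0.436112372 m = 164716.7212 revolutions
P = 2*pi*sqrt(a^3/mu) = 5805.4292 s
lifetime = N*P = 164716.7212 * 5805.4292 = 9.5625127e+08 s = 11067.7230 days
years = 11067.7230 / 365.25 = 30.3018 years

30.3018 years


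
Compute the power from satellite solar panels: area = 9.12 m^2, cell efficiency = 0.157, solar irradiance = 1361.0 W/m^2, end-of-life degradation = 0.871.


P = area * eta * S * degradation
P = 9.12 * 0.157 * 1361.0 * 0.871
P = 1697.3475 W

1697.3475 W


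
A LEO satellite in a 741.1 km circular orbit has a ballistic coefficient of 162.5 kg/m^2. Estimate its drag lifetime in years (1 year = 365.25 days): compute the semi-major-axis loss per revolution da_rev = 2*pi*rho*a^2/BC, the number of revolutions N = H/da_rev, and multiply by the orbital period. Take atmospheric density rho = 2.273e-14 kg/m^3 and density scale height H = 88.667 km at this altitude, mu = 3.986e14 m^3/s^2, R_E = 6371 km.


a = R_E + alt = 7112.1000 km = 7.1121e+06 m
da_rev = 2*pi*rho*a^2/BC = 2*pi*2.273e-14*(7.1121e+06)^2/162.5 = 0.0444551057 m per revolution
N = H/da_rev = 88667.0000 m / 0.0444551057 m = 1.9945291e+06 revolutions
P = 2*pi*sqrt(a^3/mu) = 5969.0883 s
lifetime = N*P = 1.9945291e+06 * 5969.0883 = 1.190552e+10 s = 137795.3706 days
years = 137795.3706 / 365.25 = 377.2632 years

377.2632 years


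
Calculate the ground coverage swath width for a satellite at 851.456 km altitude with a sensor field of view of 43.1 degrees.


FOV = 43.1 deg = 0.7522369 rad
swath = 2 * alt * tan(FOV/2) = 2 * 851.456 * tan(0.3761185)
swath = 2 * 851.456 * 0.3949189
swath = 672.5121 km

672.5121 km


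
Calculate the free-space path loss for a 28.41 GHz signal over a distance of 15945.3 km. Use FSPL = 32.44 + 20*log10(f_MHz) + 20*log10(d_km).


f = 28.41 GHz = 28410.0000 MHz
d = 15945.3 km
FSPL = 32.44 + 20*log10(28410.0000) + 20*log10(15945.3)
FSPL = 32.44 + 89.0694 + 84.0527
FSPL = 205.5621 dB

205.5621 dB


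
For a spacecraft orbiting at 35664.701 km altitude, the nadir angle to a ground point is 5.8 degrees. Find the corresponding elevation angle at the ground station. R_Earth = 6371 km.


r = R_E + alt = 42035.7010 km
Law of sines in the satellite / Earth-center / ground-point triangle:
  sin(nadir)/R_E = sin(90 + el)/r  =>  cos(el) = (r/R_E)*sin(nadir)
cos(el) = (42035.7010 / 6371.0000) * sin(5.8 deg) = 0.666767
el = arccos(0.666767) = 48.1820 deg
(Earth-central angle = 90 - nadir - el = 36.0180 deg)

48.1820 degrees


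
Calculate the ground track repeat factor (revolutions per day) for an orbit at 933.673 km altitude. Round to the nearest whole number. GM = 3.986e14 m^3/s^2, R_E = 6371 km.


r = 7.304673e+06 m
T = 2*pi*sqrt(r^3/mu) = 6213.1579 s = 103.5526 min
revs/day = 1440 / 103.5526 = 13.9060
Rounded: 14 revolutions per day

14 revolutions per day


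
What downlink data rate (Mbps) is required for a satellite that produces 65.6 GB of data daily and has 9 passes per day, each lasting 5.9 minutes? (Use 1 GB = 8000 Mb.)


total contact time = 9 * 5.9 * 60 = 3186.0000 s
data = 65.6 GB = 524800.0000 Mb
rate = 524800.0000 / 3186.0000 = 164.7207 Mbps

164.7207 Mbps


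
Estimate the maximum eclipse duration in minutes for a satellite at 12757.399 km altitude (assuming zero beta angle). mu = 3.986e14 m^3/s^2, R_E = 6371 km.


r = 19128.3990 km
T = 438.8114 min
Eclipse fraction = arcsin(R_E/r)/pi = arcsin(6371.0000/19128.3990)/pi
= arcsin(0.333065)/pi = 0.1080829
Eclipse duration = 0.1080829 * 438.8114 = 47.4280 min

47.4280 minutes


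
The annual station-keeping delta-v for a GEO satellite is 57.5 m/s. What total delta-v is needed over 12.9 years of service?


dV = rate * years = 57.5 * 12.9
dV = 741.7500 m/s

741.7500 m/s


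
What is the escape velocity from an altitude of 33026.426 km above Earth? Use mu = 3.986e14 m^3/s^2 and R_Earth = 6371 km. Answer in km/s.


r = 6371.0 + 33026.426 = 39397.4260 km = 3.9397426e+07 m
v_esc = sqrt(2*mu/r) = sqrt(2*3.986e14 / 3.9397426e+07)
v_esc = 4498.3135 m/s = 4.4983 km/s

4.4983 km/s


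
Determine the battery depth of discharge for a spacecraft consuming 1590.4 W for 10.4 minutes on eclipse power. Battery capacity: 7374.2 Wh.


E_used = P * t / 60 = 1590.4 * 10.4 / 60 = 275.6693 Wh
DOD = E_used / E_total * 100 = 275.6693 / 7374.2 * 100
DOD = 3.7383 %

3.7383 %


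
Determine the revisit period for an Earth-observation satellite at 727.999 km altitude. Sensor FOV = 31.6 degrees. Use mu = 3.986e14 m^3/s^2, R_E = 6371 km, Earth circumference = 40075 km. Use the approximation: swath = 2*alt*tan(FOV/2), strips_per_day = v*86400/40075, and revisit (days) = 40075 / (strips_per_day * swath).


swath = 2*727.999*tan(0.275762) = 412.0059 km
v = sqrt(mu/r) = 7493.2477 m/s = 7.4932 km/s
strips/day = v*86400/40075 = 7.4932*86400/40075 = 16.1551
coverage/day = strips * swath = 16.1551 * 412.0059 = 6656.0066 km
revisit = 40075 / 6656.0066 = 6.0209 days

6.0209 days


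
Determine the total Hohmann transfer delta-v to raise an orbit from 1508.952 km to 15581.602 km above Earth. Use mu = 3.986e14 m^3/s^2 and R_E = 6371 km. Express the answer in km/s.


r1 = 7879.9520 km = 7.879952e+06 m
r2 = 21952.6020 km = 2.1952602e+07 m
dv1 = sqrt(mu/r1)*(sqrt(2*r2/(r1+r2)) - 1) = 1515.9414 m/s
dv2 = sqrt(mu/r2)*(1 - sqrt(2*r1/(r1+r2))) = 1164.0243 m/s
total dv = |dv1| + |dv2| = 1515.9414 + 1164.0243 = 2679.9657 m/s = 2.6800 km/s

2.6800 km/s


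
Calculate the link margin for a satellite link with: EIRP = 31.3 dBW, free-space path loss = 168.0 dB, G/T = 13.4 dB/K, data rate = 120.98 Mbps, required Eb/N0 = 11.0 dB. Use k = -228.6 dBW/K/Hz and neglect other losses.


C/N0 = EIRP - FSPL + G/T - k = 31.3 - 168.0 + 13.4 - (-228.6)
C/N0 = 105.3000 dB-Hz
R_b = 120.98 Mbps = 1.2098e+08 bps -> 10*log10(R_b) = 80.8271 dB-Hz
Eb/N0 = C/N0 - 10*log10(R_b) = 105.3000 - 80.8271 = 24.4729 dB
Margin = Eb/N0 - Eb/N0_req = 24.4729 - 11.0 = 13.4729 dB (link closes)

13.4729 dB


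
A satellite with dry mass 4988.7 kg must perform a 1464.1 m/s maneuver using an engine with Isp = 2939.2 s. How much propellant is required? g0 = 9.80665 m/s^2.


ve = Isp * g0 = 2939.2 * 9.80665 = 28823.705680 m/s
mass ratio = exp(dv/ve) = exp(1464.1/28823.705680) = 1.05210718
m_prop = m_dry * (mr - 1) = 4988.7 * (1.05210718 - 1)
m_prop = 259.9471 kg

259.9471 kg


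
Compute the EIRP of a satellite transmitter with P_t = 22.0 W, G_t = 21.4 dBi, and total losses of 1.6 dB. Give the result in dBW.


Pt = 22.0 W = 13.4242 dBW
EIRP = Pt_dBW + Gt - losses = 13.4242 + 21.4 - 1.6 = 33.2242 dBW

33.2242 dBW


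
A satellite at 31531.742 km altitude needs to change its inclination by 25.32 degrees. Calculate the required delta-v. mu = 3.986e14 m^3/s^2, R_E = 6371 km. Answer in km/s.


r = 37902.7420 km = 3.7902742e+07 m
V = sqrt(mu/r) = 3242.8983 m/s
di = 25.32 deg = 0.4419174 rad
dV = 2*V*sin(di/2) = 2*3242.8983*sin(0.2209587)
dV = 1421.4603 m/s = 1.4215 km/s

1.4215 km/s


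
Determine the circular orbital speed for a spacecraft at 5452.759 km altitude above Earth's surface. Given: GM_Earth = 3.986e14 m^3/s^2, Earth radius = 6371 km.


r = R_E + alt = 6371.0 + 5452.759 = 11823.7590 km = 1.1823759e+07 m
v = sqrt(mu/r) = sqrt(3.986e14 / 1.1823759e+07) = 5806.1849 m/s = 5.8062 km/s

5.8062 km/s


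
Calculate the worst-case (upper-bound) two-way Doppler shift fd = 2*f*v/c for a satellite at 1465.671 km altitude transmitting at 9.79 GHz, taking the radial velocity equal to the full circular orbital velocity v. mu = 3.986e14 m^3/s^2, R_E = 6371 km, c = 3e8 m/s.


r = 7.836671e+06 m
v = sqrt(mu/r) = 7131.8605 m/s (worst-case radial velocity)
f = 9.79 GHz = 9.79e+09 Hz
fd = 2*f*v/c = 2*9.79e+09*7131.8605/3.0e+08
fd = 465472.7621 Hz

465472.7621 Hz


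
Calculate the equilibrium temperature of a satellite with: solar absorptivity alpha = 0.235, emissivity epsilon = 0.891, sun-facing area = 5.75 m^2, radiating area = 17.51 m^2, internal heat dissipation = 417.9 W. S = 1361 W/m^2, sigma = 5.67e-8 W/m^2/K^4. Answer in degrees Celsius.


Numerator = alpha*S*A_sun + Q_int = 0.235*1361*5.75 + 417.9 = 2256.9513 W
Denominator = eps*sigma*A_rad = 0.891*5.67e-8*17.51 = 8.8459995e-07 W/K^4
T^4 = 2.5513807e+09 K^4
T = 224.7470 K = -48.4030 C

-48.4030 degrees Celsius


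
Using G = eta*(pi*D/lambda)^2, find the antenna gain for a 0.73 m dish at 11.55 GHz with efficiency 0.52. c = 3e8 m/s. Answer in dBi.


lambda = c/f = 3e8 / 1.155e+10 = 0.02597403 m
G = eta*(pi*D/lambda)^2 = 0.52*(pi*0.73/0.02597403)^2
G = 4053.8742 (linear)
G = 10*log10(4053.8742) = 36.0787 dBi

36.0787 dBi


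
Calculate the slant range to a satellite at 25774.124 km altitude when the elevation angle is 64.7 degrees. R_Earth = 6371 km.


h = 25774.124 km, el = 64.7 deg
d = -R_E*sin(el) + sqrt((R_E*sin(el))^2 + 2*R_E*h + h^2)
d = -6371.0000*sin(1.1292) + sqrt((6371.0000*0.9040825)^2 + 2*6371.0000*25774.124 + 25774.124^2)
d = 26269.7001 km

26269.7001 km


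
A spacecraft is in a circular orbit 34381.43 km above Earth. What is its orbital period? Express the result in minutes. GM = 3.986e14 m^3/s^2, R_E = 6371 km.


r = 40752.4300 km = 4.075243e+07 m
T = 2*pi*sqrt(r^3/mu) = 2*pi*sqrt(6.7680028e+22 / 3.986e14)
T = 81873.1475 s = 1364.5525 min

1364.5525 minutes


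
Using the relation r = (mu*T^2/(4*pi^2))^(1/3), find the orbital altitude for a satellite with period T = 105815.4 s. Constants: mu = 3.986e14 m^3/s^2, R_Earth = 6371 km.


T = 105815.4 s
r = (mu*T^2/(4*pi^2))^(1/3) = (3.986e14 * 105815.4^2 / (4*pi^2))^(1/3)
r = 4.8353187e+07 m = 48353.1871 km
alt = r - R_E = 48353.1871 - 6371 = 41982.1871 km

41982.1871 km


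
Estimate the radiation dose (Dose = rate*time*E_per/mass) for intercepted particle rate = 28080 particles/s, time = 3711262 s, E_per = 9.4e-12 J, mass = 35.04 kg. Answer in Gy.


Total energy deposited = rate * time * E_per
  = 28080 * 3711262 * 9.4e-12 = 0.979595 J
Dose = E_total / mass = 0.979595 / 35.04
Dose = 0.02795648 Gy

0.0280 Gy


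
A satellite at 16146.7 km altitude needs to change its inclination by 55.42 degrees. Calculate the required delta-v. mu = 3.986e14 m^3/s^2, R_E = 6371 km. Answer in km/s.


r = 22517.7000 km = 2.25177e+07 m
V = sqrt(mu/r) = 4207.3305 m/s
di = 55.42 deg = 0.9672615 rad
dV = 2*V*sin(di/2) = 2*4207.3305*sin(0.4836307)
dV = 3912.7885 m/s = 3.9128 km/s

3.9128 km/s


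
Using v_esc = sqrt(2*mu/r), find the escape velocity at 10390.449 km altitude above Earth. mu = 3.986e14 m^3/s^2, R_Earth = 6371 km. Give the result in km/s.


r = 6371.0 + 10390.449 = 16761.4490 km = 1.6761449e+07 m
v_esc = sqrt(2*mu/r) = sqrt(2*3.986e14 / 1.6761449e+07)
v_esc = 6896.4861 m/s = 6.8965 km/s

6.8965 km/s


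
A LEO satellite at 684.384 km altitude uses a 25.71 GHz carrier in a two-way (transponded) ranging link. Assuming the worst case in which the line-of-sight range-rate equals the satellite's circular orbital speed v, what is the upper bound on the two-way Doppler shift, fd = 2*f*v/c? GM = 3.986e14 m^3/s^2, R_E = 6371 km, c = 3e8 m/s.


r = 7.055384e+06 m
v = sqrt(mu/r) = 7516.3729 m/s (worst-case radial velocity)
f = 25.71 GHz = 2.571e+10 Hz
fd = 2*f*v/c = 2*2.571e+10*7516.3729/3.0e+08
fd = 1.2883063e+06 Hz

1.2883e+06 Hz


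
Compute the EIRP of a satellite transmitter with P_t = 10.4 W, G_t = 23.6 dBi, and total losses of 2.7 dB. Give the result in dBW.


Pt = 10.4 W = 10.1703 dBW
EIRP = Pt_dBW + Gt - losses = 10.1703 + 23.6 - 2.7 = 31.0703 dBW

31.0703 dBW


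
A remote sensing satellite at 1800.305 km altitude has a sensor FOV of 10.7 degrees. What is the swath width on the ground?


FOV = 10.7 deg = 0.1867502 rad
swath = 2 * alt * tan(FOV/2) = 2 * 1800.305 * tan(0.09337511)
swath = 2 * 1800.305 * 0.09364744
swath = 337.1879 km

337.1879 km


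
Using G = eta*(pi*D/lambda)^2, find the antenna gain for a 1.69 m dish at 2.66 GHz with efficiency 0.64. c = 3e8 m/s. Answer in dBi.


lambda = c/f = 3e8 / 2.66e+09 = 0.112782 m
G = eta*(pi*D/lambda)^2 = 0.64*(pi*1.69/0.112782)^2
G = 1418.3189 (linear)
G = 10*log10(1418.3189) = 31.5177 dBi

31.5177 dBi


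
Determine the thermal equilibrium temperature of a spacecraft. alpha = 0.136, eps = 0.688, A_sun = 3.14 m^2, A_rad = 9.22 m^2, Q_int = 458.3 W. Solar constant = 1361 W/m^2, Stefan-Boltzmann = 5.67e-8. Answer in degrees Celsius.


Numerator = alpha*S*A_sun + Q_int = 0.136*1361*3.14 + 458.3 = 1039.5014 W
Denominator = eps*sigma*A_rad = 0.688*5.67e-8*9.22 = 3.5966851e-07 W/K^4
T^4 = 2.8901653e+09 K^4
T = 231.8626 K = -41.2874 C

-41.2874 degrees Celsius


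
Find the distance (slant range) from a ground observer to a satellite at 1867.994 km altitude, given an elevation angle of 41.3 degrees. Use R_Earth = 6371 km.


h = 1867.994 km, el = 41.3 deg
d = -R_E*sin(el) + sqrt((R_E*sin(el))^2 + 2*R_E*h + h^2)
d = -6371.0000*sin(0.720821) + sqrt((6371.0000*0.6600017)^2 + 2*6371.0000*1867.994 + 1867.994^2)
d = 2501.2697 km

2501.2697 km


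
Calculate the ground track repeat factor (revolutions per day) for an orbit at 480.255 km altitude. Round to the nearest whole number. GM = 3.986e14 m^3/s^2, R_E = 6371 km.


r = 6.851255e+06 m
T = 2*pi*sqrt(r^3/mu) = 5643.7325 s = 94.0622 min
revs/day = 1440 / 94.0622 = 15.3090
Rounded: 15 revolutions per day

15 revolutions per day


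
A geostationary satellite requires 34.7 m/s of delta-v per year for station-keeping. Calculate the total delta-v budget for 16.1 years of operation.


dV = rate * years = 34.7 * 16.1
dV = 558.6700 m/s

558.6700 m/s


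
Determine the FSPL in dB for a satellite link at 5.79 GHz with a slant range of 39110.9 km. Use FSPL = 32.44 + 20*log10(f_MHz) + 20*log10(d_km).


f = 5.79 GHz = 5790.0000 MHz
d = 39110.9 km
FSPL = 32.44 + 20*log10(5790.0000) + 20*log10(39110.9)
FSPL = 32.44 + 75.2536 + 91.8460
FSPL = 199.5395 dB

199.5395 dB


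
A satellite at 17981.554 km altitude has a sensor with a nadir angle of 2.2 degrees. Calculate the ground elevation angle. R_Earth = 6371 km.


r = R_E + alt = 24352.5540 km
Law of sines in the satellite / Earth-center / ground-point triangle:
  sin(nadir)/R_E = sin(90 + el)/r  =>  cos(el) = (r/R_E)*sin(nadir)
cos(el) = (24352.5540 / 6371.0000) * sin(2.2 deg) = 0.1467338
el = arccos(0.1467338) = 81.5623 deg
(Earth-central angle = 90 - nadir - el = 6.2377 deg)

81.5623 degrees


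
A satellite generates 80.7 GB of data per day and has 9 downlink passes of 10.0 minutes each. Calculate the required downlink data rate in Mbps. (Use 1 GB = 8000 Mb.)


total contact time = 9 * 10.0 * 60 = 5400.0000 s
data = 80.7 GB = 645600.0000 Mb
rate = 645600.0000 / 5400.0000 = 119.5556 Mbps

119.5556 Mbps


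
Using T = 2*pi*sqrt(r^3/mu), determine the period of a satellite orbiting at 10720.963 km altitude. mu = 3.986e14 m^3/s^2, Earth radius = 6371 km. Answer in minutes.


r = 17091.9630 km = 1.7091963e+07 m
T = 2*pi*sqrt(r^3/mu) = 2*pi*sqrt(4.993164e+21 / 3.986e14)
T = 22238.1747 s = 370.6362 min

370.6362 minutes


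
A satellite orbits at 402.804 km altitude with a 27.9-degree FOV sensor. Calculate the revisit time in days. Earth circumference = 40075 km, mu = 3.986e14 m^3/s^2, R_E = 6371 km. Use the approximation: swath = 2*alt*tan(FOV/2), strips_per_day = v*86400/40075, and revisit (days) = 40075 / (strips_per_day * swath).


swath = 2*402.804*tan(0.2434734) = 200.1141 km
v = sqrt(mu/r) = 7671.0062 m/s = 7.6710 km/s
strips/day = v*86400/40075 = 7.6710*86400/40075 = 16.5384
coverage/day = strips * swath = 16.5384 * 200.1141 = 3309.5593 km
revisit = 40075 / 3309.5593 = 12.1089 days

12.1089 days


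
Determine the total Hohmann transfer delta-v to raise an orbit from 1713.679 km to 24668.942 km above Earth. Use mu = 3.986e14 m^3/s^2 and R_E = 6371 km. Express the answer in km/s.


r1 = 8084.6790 km = 8.084679e+06 m
r2 = 31039.9420 km = 3.1039942e+07 m
dv1 = sqrt(mu/r1)*(sqrt(2*r2/(r1+r2)) - 1) = 1823.1732 m/s
dv2 = sqrt(mu/r2)*(1 - sqrt(2*r1/(r1+r2))) = 1279.7875 m/s
total dv = |dv1| + |dv2| = 1823.1732 + 1279.7875 = 3102.9607 m/s = 3.1030 km/s

3.1030 km/s


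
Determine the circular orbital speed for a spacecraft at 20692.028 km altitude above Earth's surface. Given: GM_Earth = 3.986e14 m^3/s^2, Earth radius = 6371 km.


r = R_E + alt = 6371.0 + 20692.028 = 27063.0280 km = 2.7063028e+07 m
v = sqrt(mu/r) = sqrt(3.986e14 / 2.7063028e+07) = 3837.7833 m/s = 3.8378 km/s

3.8378 km/s


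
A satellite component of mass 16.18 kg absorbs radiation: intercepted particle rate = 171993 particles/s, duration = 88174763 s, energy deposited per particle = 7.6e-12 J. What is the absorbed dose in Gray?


Total energy deposited = rate * time * E_per
  = 171993 * 88174763 * 7.6e-12 = 115.2574 J
Dose = E_total / mass = 115.2574 / 16.18
Dose = 7.1234 Gy

7.1234 Gy


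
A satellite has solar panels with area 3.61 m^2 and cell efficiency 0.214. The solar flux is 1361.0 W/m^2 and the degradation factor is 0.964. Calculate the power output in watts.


P = area * eta * S * degradation
P = 3.61 * 0.214 * 1361.0 * 0.964
P = 1013.5756 W

1013.5756 W


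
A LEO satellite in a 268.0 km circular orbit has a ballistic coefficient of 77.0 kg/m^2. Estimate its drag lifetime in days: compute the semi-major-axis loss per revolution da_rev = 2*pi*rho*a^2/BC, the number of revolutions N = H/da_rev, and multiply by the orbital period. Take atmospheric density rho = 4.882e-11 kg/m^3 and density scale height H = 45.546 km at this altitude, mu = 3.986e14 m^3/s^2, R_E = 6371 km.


a = R_E + alt = 6639.0000 km = 6.639e+06 m
da_rev = 2*pi*rho*a^2/BC = 2*pi*4.882e-11*(6.639e+06)^2/77.0 = 175.586958 m per revolution
N = H/da_rev = 45546.0000 m / 175.586958 m = 259.3928 revolutions
P = 2*pi*sqrt(a^3/mu) = 5383.5063 s
lifetime = N*P = 259.3928 * 5383.5063 = 1.396443e+06 s = 16.1625 days

16.1625 days


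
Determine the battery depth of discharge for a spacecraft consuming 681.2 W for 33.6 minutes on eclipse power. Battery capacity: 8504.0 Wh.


E_used = P * t / 60 = 681.2 * 33.6 / 60 = 381.4720 Wh
DOD = E_used / E_total * 100 = 381.4720 / 8504.0 * 100
DOD = 4.4858 %

4.4858 %


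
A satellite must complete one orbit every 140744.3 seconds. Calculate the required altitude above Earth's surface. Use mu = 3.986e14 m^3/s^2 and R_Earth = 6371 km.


T = 140744.3 s
r = (mu*T^2/(4*pi^2))^(1/3) = (3.986e14 * 140744.3^2 / (4*pi^2))^(1/3)
r = 5.8480767e+07 m = 58480.7674 km
alt = r - R_E = 58480.7674 - 6371 = 52109.7674 km

52109.7674 km


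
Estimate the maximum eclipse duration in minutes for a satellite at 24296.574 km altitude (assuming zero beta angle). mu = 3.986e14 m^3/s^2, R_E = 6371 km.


r = 30667.5740 km
T = 890.7977 min
Eclipse fraction = arcsin(R_E/r)/pi = arcsin(6371.0000/30667.5740)/pi
= arcsin(0.2077439)/pi = 0.06661205
Eclipse duration = 0.06661205 * 890.7977 = 59.3379 min

59.3379 minutes


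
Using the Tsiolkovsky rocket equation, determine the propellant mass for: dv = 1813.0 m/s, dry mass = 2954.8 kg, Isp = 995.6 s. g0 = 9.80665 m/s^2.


ve = Isp * g0 = 995.6 * 9.80665 = 9763.500740 m/s
mass ratio = exp(dv/ve) = exp(1813.0/9763.500740) = 1.20405086
m_prop = m_dry * (mr - 1) = 2954.8 * (1.20405086 - 1)
m_prop = 602.9295 kg

602.9295 kg


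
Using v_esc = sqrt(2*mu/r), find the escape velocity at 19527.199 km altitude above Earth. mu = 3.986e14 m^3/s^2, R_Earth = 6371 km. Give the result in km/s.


r = 6371.0 + 19527.199 = 25898.1990 km = 2.5898199e+07 m
v_esc = sqrt(2*mu/r) = sqrt(2*3.986e14 / 2.5898199e+07)
v_esc = 5548.1585 m/s = 5.5482 km/s

5.5482 km/s


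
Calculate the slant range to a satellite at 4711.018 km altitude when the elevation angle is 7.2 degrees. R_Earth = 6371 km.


h = 4711.018 km, el = 7.2 deg
d = -R_E*sin(el) + sqrt((R_E*sin(el))^2 + 2*R_E*h + h^2)
d = -6371.0000*sin(0.1256637) + sqrt((6371.0000*0.1253332)^2 + 2*6371.0000*4711.018 + 4711.018^2)
d = 8304.1983 km

8304.1983 km


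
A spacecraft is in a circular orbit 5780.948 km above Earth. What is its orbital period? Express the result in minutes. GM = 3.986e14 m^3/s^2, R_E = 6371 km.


r = 12151.9480 km = 1.2151948e+07 m
T = 2*pi*sqrt(r^3/mu) = 2*pi*sqrt(1.7944762e+21 / 3.986e14)
T = 13331.5325 s = 222.1922 min

222.1922 minutes


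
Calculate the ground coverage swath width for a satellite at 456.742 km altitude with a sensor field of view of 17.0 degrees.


FOV = 17.0 deg = 0.296706 rad
swath = 2 * alt * tan(FOV/2) = 2 * 456.742 * tan(0.148353)
swath = 2 * 456.742 * 0.149451
swath = 136.5211 km

136.5211 km


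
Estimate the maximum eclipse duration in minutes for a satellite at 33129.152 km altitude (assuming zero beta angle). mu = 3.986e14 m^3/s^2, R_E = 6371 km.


r = 39500.1520 km
T = 1302.1413 min
Eclipse fraction = arcsin(R_E/r)/pi = arcsin(6371.0000/39500.1520)/pi
= arcsin(0.1612905)/pi = 0.05156561
Eclipse duration = 0.05156561 * 1302.1413 = 67.1457 min

67.1457 minutes


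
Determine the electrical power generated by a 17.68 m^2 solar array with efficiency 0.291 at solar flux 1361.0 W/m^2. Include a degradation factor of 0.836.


P = area * eta * S * degradation
P = 17.68 * 0.291 * 1361.0 * 0.836
P = 5853.8239 W

5853.8239 W


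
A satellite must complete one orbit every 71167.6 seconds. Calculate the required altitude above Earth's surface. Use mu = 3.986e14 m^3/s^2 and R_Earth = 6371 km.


T = 71167.6 s
r = (mu*T^2/(4*pi^2))^(1/3) = (3.986e14 * 71167.6^2 / (4*pi^2))^(1/3)
r = 3.7117672e+07 m = 37117.6723 km
alt = r - R_E = 37117.6723 - 6371 = 30746.6723 km

30746.6723 km


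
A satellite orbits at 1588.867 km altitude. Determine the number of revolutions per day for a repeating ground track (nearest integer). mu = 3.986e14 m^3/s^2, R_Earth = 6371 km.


r = 7.959867e+06 m
T = 2*pi*sqrt(r^3/mu) = 7067.5671 s = 117.7928 min
revs/day = 1440 / 117.7928 = 12.2249
Rounded: 12 revolutions per day

12 revolutions per day


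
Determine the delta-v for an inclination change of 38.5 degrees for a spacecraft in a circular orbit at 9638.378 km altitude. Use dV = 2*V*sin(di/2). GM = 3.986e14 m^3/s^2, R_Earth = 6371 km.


r = 16009.3780 km = 1.6009378e+07 m
V = sqrt(mu/r) = 4989.7802 m/s
di = 38.5 deg = 0.6719518 rad
dV = 2*V*sin(di/2) = 2*4989.7802*sin(0.3359759)
dV = 3290.1677 m/s = 3.2902 km/s

3.2902 km/s


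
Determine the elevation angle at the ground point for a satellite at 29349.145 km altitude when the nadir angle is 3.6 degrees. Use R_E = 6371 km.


r = R_E + alt = 35720.1450 km
Law of sines in the satellite / Earth-center / ground-point triangle:
  sin(nadir)/R_E = sin(90 + el)/r  =>  cos(el) = (r/R_E)*sin(nadir)
cos(el) = (35720.1450 / 6371.0000) * sin(3.6 deg) = 0.3520462
el = arccos(0.3520462) = 69.3875 deg
(Earth-central angle = 90 - nadir - el = 17.0125 deg)

69.3875 degrees


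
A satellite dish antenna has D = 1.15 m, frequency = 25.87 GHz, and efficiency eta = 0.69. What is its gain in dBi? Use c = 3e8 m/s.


lambda = c/f = 3e8 / 2.587e+10 = 0.01159644 m
G = eta*(pi*D/lambda)^2 = 0.69*(pi*1.15/0.01159644)^2
G = 66972.2462 (linear)
G = 10*log10(66972.2462) = 48.2589 dBi

48.2589 dBi


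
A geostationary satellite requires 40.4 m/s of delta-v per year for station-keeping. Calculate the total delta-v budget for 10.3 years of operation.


dV = rate * years = 40.4 * 10.3
dV = 416.1200 m/s

416.1200 m/s


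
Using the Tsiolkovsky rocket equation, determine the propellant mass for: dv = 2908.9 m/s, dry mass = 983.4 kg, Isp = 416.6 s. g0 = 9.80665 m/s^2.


ve = Isp * g0 = 416.6 * 9.80665 = 4085.450390 m/s
mass ratio = exp(dv/ve) = exp(2908.9/4085.450390) = 2.03809291
m_prop = m_dry * (mr - 1) = 983.4 * (2.03809291 - 1)
m_prop = 1020.8606 kg

1020.8606 kg


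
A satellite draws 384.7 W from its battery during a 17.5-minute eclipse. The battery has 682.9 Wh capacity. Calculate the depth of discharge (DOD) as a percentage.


E_used = P * t / 60 = 384.7 * 17.5 / 60 = 112.2042 Wh
DOD = E_used / E_total * 100 = 112.2042 / 682.9 * 100
DOD = 16.4305 %

16.4305 %


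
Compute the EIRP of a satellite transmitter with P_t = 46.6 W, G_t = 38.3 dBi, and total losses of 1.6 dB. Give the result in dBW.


Pt = 46.6 W = 16.6839 dBW
EIRP = Pt_dBW + Gt - losses = 16.6839 + 38.3 - 1.6 = 53.3839 dBW

53.3839 dBW


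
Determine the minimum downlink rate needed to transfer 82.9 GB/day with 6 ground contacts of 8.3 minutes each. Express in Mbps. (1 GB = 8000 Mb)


total contact time = 6 * 8.3 * 60 = 2988.0000 s
data = 82.9 GB = 663200.0000 Mb
rate = 663200.0000 / 2988.0000 = 221.9545 Mbps

221.9545 Mbps


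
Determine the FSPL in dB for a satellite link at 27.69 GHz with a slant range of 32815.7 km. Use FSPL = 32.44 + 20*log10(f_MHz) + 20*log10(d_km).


f = 27.69 GHz = 27690.0000 MHz
d = 32815.7 km
FSPL = 32.44 + 20*log10(27690.0000) + 20*log10(32815.7)
FSPL = 32.44 + 88.8465 + 90.3216
FSPL = 211.6081 dB

211.6081 dB


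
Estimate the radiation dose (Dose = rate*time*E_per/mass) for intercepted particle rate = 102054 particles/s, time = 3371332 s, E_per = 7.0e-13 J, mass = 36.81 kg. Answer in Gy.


Total energy deposited = rate * time * E_per
  = 102054 * 3371332 * 7.0e-13 = 0.2408405 J
Dose = E_total / mass = 0.2408405 / 36.81
Dose = 0.006542802 Gy

0.0065 Gy


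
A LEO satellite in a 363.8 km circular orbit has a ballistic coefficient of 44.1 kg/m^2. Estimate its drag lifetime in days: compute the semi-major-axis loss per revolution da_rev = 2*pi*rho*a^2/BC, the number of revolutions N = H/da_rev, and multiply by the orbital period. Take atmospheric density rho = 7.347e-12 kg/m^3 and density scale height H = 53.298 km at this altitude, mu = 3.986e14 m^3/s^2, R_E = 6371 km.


a = R_E + alt = 6734.8000 km = 6.7348e+06 m
da_rev = 2*pi*rho*a^2/BC = 2*pi*7.347e-12*(6.7348e+06)^2/44.1 = 47.478908 m per revolution
N = H/da_rev = 53298.0000 m / 47.478908 m = 1122.5616 revolutions
P = 2*pi*sqrt(a^3/mu) = 5500.4507 s
lifetime = N*P = 1122.5616 * 5500.4507 = 6.1745948e+06 s = 71.4652 days

71.4652 days


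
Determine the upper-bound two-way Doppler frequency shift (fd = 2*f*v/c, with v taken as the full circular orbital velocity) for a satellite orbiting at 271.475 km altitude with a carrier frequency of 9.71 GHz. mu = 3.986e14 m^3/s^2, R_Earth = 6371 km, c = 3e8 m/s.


r = 6.642475e+06 m
v = sqrt(mu/r) = 7746.4671 m/s (worst-case radial velocity)
f = 9.71 GHz = 9.71e+09 Hz
fd = 2*f*v/c = 2*9.71e+09*7746.4671/3.0e+08
fd = 501454.6395 Hz

501454.6395 Hz


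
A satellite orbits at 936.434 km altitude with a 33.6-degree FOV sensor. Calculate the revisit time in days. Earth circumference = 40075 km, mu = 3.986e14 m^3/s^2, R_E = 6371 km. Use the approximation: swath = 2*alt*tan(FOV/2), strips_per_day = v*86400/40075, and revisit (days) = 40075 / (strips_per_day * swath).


swath = 2*936.434*tan(0.2932153) = 565.4522 km
v = sqrt(mu/r) = 7385.6070 m/s = 7.3856 km/s
strips/day = v*86400/40075 = 7.3856*86400/40075 = 15.9231
coverage/day = strips * swath = 15.9231 * 565.4522 = 9003.7265 km
revisit = 40075 / 9003.7265 = 4.4509 days

4.4509 days


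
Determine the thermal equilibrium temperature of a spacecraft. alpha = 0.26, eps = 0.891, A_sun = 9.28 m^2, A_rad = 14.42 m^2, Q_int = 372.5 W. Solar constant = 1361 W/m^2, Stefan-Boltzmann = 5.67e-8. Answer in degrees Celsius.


Numerator = alpha*S*A_sun + Q_int = 0.26*1361*9.28 + 372.5 = 3656.3208 W
Denominator = eps*sigma*A_rad = 0.891*5.67e-8*14.42 = 7.2849407e-07 W/K^4
T^4 = 5.0190124e+09 K^4
T = 266.1672 K = -6.9828 C

-6.9828 degrees Celsius


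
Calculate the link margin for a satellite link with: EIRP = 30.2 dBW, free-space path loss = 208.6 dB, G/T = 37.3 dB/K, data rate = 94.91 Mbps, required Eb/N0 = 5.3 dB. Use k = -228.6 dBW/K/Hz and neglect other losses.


C/N0 = EIRP - FSPL + G/T - k = 30.2 - 208.6 + 37.3 - (-228.6)
C/N0 = 87.5000 dB-Hz
R_b = 94.91 Mbps = 9.491e+07 bps -> 10*log10(R_b) = 79.7731 dB-Hz
Eb/N0 = C/N0 - 10*log10(R_b) = 87.5000 - 79.7731 = 7.7269 dB
Margin = Eb/N0 - Eb/N0_req = 7.7269 - 5.3 = 2.4269 dB (link closes)

2.4269 dB


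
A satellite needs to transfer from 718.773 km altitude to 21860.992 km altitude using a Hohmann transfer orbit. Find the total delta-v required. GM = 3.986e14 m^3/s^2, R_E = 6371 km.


r1 = 7089.7730 km = 7.089773e+06 m
r2 = 28231.9920 km = 2.8231992e+07 m
dv1 = sqrt(mu/r1)*(sqrt(2*r2/(r1+r2)) - 1) = 1982.0684 m/s
dv2 = sqrt(mu/r2)*(1 - sqrt(2*r1/(r1+r2))) = 1376.7730 m/s
total dv = |dv1| + |dv2| = 1982.0684 + 1376.7730 = 3358.8414 m/s = 3.3588 km/s

3.3588 km/s
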